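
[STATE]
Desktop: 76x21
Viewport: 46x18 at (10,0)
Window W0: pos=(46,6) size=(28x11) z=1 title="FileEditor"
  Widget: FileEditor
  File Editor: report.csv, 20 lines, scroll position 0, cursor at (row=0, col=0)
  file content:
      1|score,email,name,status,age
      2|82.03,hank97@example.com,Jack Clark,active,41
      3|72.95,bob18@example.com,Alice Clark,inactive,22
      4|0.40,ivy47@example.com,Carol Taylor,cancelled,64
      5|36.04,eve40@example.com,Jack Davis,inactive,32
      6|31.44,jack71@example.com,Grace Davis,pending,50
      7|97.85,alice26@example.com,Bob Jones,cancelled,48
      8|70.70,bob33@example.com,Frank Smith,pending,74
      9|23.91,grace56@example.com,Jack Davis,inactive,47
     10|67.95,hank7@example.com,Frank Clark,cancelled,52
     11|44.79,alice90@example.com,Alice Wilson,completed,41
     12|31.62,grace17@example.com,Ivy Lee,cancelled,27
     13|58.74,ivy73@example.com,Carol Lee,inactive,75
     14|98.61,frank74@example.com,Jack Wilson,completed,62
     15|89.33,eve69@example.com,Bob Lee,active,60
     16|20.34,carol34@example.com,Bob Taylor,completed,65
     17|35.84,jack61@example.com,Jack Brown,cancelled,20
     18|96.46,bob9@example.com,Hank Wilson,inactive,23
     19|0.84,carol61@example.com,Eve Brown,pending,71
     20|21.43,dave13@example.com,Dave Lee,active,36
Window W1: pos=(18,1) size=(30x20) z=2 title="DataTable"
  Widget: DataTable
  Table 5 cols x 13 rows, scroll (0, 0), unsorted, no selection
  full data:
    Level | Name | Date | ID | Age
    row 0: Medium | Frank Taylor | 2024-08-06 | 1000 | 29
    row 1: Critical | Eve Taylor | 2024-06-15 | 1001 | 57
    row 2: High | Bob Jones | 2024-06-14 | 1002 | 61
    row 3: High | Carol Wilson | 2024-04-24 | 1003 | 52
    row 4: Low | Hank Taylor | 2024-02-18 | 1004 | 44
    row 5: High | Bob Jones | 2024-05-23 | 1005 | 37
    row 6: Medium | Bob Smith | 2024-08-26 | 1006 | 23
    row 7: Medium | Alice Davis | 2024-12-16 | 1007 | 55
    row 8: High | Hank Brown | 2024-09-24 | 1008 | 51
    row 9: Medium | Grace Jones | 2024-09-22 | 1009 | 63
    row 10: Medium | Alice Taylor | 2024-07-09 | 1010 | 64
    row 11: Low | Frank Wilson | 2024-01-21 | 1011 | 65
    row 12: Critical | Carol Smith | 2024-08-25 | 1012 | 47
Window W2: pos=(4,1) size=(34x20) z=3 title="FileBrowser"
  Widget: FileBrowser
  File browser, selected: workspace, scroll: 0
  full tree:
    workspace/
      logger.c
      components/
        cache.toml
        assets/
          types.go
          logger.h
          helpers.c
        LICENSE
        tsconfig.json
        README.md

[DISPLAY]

                                              
━━━━━━━━━━━━━━━━━━━━━━━━━━━┓━━━━━━━━━┓        
Browser                    ┃         ┃        
───────────────────────────┨─────────┨        
 workspace/                ┃  │Date  ┃        
ogger.c                    ┃──┼──────┃        
+] components/             ┃or│2024-0┃━━━━━━━━
                           ┃  │2024-0┃FileEdit
                           ┃  │2024-0┃────────
                           ┃on│2024-0┃core,ema
                           ┃r │2024-0┃2.03,han
                           ┃  │2024-0┃2.95,bob
                           ┃  │2024-0┃.40,ivy4
                           ┃s │2024-1┃6.04,eve
                           ┃  │2024-0┃1.44,jac
                           ┃s │2024-0┃7.85,ali
                           ┃or│2024-0┃━━━━━━━━
                           ┃on│2024-0┃        


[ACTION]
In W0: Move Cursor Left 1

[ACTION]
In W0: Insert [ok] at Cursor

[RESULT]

                                              
━━━━━━━━━━━━━━━━━━━━━━━━━━━┓━━━━━━━━━┓        
Browser                    ┃         ┃        
───────────────────────────┨─────────┨        
 workspace/                ┃  │Date  ┃        
ogger.c                    ┃──┼──────┃        
+] components/             ┃or│2024-0┃━━━━━━━━
                           ┃  │2024-0┃FileEdit
                           ┃  │2024-0┃────────
                           ┃on│2024-0┃k█core,e
                           ┃r │2024-0┃2.03,han
                           ┃  │2024-0┃2.95,bob
                           ┃  │2024-0┃.40,ivy4
                           ┃s │2024-1┃6.04,eve
                           ┃  │2024-0┃1.44,jac
                           ┃s │2024-0┃7.85,ali
                           ┃or│2024-0┃━━━━━━━━
                           ┃on│2024-0┃        


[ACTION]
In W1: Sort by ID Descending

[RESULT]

                                              
━━━━━━━━━━━━━━━━━━━━━━━━━━━┓━━━━━━━━━┓        
Browser                    ┃         ┃        
───────────────────────────┨─────────┨        
 workspace/                ┃  │Date  ┃        
ogger.c                    ┃──┼──────┃        
+] components/             ┃h │2024-0┃━━━━━━━━
                           ┃on│2024-0┃FileEdit
                           ┃or│2024-0┃────────
                           ┃s │2024-0┃k█core,e
                           ┃  │2024-0┃2.03,han
                           ┃s │2024-1┃2.95,bob
                           ┃  │2024-0┃.40,ivy4
                           ┃  │2024-0┃6.04,eve
                           ┃r │2024-0┃1.44,jac
                           ┃on│2024-0┃7.85,ali
                           ┃  │2024-0┃━━━━━━━━
                           ┃  │2024-0┃        


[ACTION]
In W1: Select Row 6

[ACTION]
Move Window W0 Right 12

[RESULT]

                                              
━━━━━━━━━━━━━━━━━━━━━━━━━━━┓━━━━━━━━━┓        
Browser                    ┃         ┃        
───────────────────────────┨─────────┨        
 workspace/                ┃  │Date  ┃        
ogger.c                    ┃──┼──────┃        
+] components/             ┃h │2024-0┃┏━━━━━━━
                           ┃on│2024-0┃┃ FileEd
                           ┃or│2024-0┃┠───────
                           ┃s │2024-0┃┃ok█core
                           ┃  │2024-0┃┃82.03,h
                           ┃s │2024-1┃┃72.95,b
                           ┃  │2024-0┃┃0.40,iv
                           ┃  │2024-0┃┃36.04,e
                           ┃r │2024-0┃┃31.44,j
                           ┃on│2024-0┃┃97.85,a
                           ┃  │2024-0┃┗━━━━━━━
                           ┃  │2024-0┃        


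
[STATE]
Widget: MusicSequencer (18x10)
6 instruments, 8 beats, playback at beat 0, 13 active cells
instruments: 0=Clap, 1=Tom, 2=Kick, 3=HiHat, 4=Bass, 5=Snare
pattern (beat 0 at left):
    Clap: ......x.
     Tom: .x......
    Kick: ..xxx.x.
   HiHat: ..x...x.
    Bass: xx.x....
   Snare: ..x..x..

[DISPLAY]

      ▼1234567    
  Clap······█·    
   Tom·█······    
  Kick··███·█·    
 HiHat··█···█·    
  Bass██·█····    
 Snare··█··█··    
                  
                  
                  


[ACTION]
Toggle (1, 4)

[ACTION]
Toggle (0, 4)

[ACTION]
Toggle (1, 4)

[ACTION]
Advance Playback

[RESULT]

      0▼234567    
  Clap····█·█·    
   Tom·█······    
  Kick··███·█·    
 HiHat··█···█·    
  Bass██·█····    
 Snare··█··█··    
                  
                  
                  


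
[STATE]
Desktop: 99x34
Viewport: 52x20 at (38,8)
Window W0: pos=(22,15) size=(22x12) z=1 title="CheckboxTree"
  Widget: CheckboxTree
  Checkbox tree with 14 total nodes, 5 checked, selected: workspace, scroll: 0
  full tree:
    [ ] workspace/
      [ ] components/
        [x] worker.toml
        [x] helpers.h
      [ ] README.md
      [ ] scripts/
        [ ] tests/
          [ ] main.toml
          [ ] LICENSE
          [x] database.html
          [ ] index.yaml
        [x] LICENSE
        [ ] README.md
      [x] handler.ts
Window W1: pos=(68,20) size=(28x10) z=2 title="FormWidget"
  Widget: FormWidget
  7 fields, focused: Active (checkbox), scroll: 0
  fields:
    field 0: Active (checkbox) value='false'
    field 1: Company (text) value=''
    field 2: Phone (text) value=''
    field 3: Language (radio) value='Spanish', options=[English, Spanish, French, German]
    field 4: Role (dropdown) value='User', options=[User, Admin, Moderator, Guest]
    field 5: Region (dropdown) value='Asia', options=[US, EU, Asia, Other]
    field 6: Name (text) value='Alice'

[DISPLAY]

                                                    
                                                    
                                                    
                                                    
                                                    
                                                    
                                                    
━━━━━┓                                              
     ┃                                              
─────┨                                              
     ┃                                              
ts/  ┃                                              
.toml┃                        ┏━━━━━━━━━━━━━━━━━━━━━
s.h  ┃                        ┃ FormWidget          
d    ┃                        ┠─────────────────────
     ┃                        ┃> Active:     [ ]    
     ┃                        ┃  Company:    [      
.toml┃                        ┃  Phone:      [      
━━━━━┛                        ┃  Language:   ( ) Eng
                              ┃  Role:       [User  


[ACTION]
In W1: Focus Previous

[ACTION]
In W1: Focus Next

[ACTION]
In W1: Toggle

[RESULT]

                                                    
                                                    
                                                    
                                                    
                                                    
                                                    
                                                    
━━━━━┓                                              
     ┃                                              
─────┨                                              
     ┃                                              
ts/  ┃                                              
.toml┃                        ┏━━━━━━━━━━━━━━━━━━━━━
s.h  ┃                        ┃ FormWidget          
d    ┃                        ┠─────────────────────
     ┃                        ┃> Active:     [x]    
     ┃                        ┃  Company:    [      
.toml┃                        ┃  Phone:      [      
━━━━━┛                        ┃  Language:   ( ) Eng
                              ┃  Role:       [User  


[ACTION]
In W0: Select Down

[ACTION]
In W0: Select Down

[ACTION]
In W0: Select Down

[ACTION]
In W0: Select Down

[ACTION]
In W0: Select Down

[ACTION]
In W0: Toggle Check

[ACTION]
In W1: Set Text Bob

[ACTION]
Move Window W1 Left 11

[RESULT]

                                                    
                                                    
                                                    
                                                    
                                                    
                                                    
                                                    
━━━━━┓                                              
     ┃                                              
─────┨                                              
     ┃                                              
ts/  ┃                                              
.toml┃             ┏━━━━━━━━━━━━━━━━━━━━━━━━━━┓     
s.h  ┃             ┃ FormWidget               ┃     
d    ┃             ┠──────────────────────────┨     
     ┃             ┃> Active:     [x]         ┃     
     ┃             ┃  Company:    [          ]┃     
.toml┃             ┃  Phone:      [          ]┃     
━━━━━┛             ┃  Language:   ( ) English ┃     
                   ┃  Role:       [User     ▼]┃     


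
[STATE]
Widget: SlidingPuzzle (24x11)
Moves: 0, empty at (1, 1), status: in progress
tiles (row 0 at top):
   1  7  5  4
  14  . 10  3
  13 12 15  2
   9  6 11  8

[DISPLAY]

┌────┬────┬────┬────┐   
│  1 │  7 │  5 │  4 │   
├────┼────┼────┼────┤   
│ 14 │    │ 10 │  3 │   
├────┼────┼────┼────┤   
│ 13 │ 12 │ 15 │  2 │   
├────┼────┼────┼────┤   
│  9 │  6 │ 11 │  8 │   
└────┴────┴────┴────┘   
Moves: 0                
                        


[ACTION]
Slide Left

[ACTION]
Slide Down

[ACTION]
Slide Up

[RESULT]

┌────┬────┬────┬────┐   
│  1 │  7 │  5 │  4 │   
├────┼────┼────┼────┤   
│ 14 │ 10 │    │  3 │   
├────┼────┼────┼────┤   
│ 13 │ 12 │ 15 │  2 │   
├────┼────┼────┼────┤   
│  9 │  6 │ 11 │  8 │   
└────┴────┴────┴────┘   
Moves: 3                
                        


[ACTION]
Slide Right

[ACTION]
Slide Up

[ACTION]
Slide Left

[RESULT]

┌────┬────┬────┬────┐   
│  1 │  7 │  5 │  4 │   
├────┼────┼────┼────┤   
│ 14 │ 12 │ 10 │  3 │   
├────┼────┼────┼────┤   
│ 13 │ 15 │    │  2 │   
├────┼────┼────┼────┤   
│  9 │  6 │ 11 │  8 │   
└────┴────┴────┴────┘   
Moves: 6                
                        


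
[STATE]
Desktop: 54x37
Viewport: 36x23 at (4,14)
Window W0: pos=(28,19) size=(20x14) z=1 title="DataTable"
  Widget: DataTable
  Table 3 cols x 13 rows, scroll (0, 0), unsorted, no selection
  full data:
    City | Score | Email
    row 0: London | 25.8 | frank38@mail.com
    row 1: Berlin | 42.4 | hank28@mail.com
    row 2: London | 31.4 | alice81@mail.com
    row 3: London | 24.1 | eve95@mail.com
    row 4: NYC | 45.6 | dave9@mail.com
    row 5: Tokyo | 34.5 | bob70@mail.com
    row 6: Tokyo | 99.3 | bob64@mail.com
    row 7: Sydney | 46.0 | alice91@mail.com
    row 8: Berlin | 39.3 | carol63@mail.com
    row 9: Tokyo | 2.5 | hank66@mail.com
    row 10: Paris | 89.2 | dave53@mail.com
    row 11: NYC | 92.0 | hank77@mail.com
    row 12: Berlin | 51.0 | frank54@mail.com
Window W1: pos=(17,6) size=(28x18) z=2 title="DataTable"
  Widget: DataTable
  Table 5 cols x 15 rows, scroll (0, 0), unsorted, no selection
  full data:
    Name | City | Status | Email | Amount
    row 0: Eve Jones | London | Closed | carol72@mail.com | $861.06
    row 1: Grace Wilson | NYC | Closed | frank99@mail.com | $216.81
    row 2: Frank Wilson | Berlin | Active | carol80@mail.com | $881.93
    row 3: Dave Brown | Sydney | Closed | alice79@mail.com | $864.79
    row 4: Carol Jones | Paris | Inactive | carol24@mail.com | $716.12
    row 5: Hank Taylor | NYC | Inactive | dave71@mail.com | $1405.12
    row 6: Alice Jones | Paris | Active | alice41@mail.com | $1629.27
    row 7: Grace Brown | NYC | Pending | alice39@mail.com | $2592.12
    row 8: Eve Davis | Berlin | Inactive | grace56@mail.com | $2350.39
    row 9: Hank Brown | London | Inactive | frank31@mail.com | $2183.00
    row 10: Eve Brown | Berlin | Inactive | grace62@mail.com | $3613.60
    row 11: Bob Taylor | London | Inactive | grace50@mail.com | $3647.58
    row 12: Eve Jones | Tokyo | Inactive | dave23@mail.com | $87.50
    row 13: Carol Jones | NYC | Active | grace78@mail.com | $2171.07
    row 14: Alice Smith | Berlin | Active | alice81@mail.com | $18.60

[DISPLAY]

             ┃Dave Brown  │Sydney│Cl
             ┃Carol Jones │Paris │In
             ┃Hank Taylor │NYC   │In
             ┃Alice Jones │Paris │Ac
             ┃Grace Brown │NYC   │Pe
             ┃Eve Davis   │Berlin│In
             ┃Hank Brown  │London│In
             ┃Eve Brown   │Berlin│In
             ┃Bob Taylor  │London│In
             ┗━━━━━━━━━━━━━━━━━━━━━━
                        ┃London│25.8
                        ┃Berlin│42.4
                        ┃London│31.4
                        ┃London│24.1
                        ┃NYC   │45.6
                        ┃Tokyo │34.5
                        ┃Tokyo │99.3
                        ┃Sydney│46.0
                        ┗━━━━━━━━━━━
                                    
                                    
                                    
                                    


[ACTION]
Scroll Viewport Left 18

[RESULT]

                 ┃Dave Brown  │Sydne
                 ┃Carol Jones │Paris
                 ┃Hank Taylor │NYC  
                 ┃Alice Jones │Paris
                 ┃Grace Brown │NYC  
                 ┃Eve Davis   │Berli
                 ┃Hank Brown  │Londo
                 ┃Eve Brown   │Berli
                 ┃Bob Taylor  │Londo
                 ┗━━━━━━━━━━━━━━━━━━
                            ┃London│
                            ┃Berlin│
                            ┃London│
                            ┃London│
                            ┃NYC   │
                            ┃Tokyo │
                            ┃Tokyo │
                            ┃Sydney│
                            ┗━━━━━━━
                                    
                                    
                                    
                                    


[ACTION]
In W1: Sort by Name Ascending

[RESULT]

                 ┃Carol Jones │Paris
                 ┃Carol Jones │NYC  
                 ┃Dave Brown  │Sydne
                 ┃Eve Brown   │Berli
                 ┃Eve Davis   │Berli
                 ┃Eve Jones   │Londo
                 ┃Eve Jones   │Tokyo
                 ┃Frank Wilson│Berli
                 ┃Grace Brown │NYC  
                 ┗━━━━━━━━━━━━━━━━━━
                            ┃London│
                            ┃Berlin│
                            ┃London│
                            ┃London│
                            ┃NYC   │
                            ┃Tokyo │
                            ┃Tokyo │
                            ┃Sydney│
                            ┗━━━━━━━
                                    
                                    
                                    
                                    


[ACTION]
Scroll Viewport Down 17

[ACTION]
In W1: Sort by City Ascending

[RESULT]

                 ┃Frank Wilson│Berli
                 ┃Bob Taylor  │Londo
                 ┃Eve Jones   │Londo
                 ┃Hank Brown  │Londo
                 ┃Carol Jones │NYC  
                 ┃Grace Brown │NYC  
                 ┃Grace Wilson│NYC  
                 ┃Hank Taylor │NYC  
                 ┃Alice Jones │Paris
                 ┗━━━━━━━━━━━━━━━━━━
                            ┃London│
                            ┃Berlin│
                            ┃London│
                            ┃London│
                            ┃NYC   │
                            ┃Tokyo │
                            ┃Tokyo │
                            ┃Sydney│
                            ┗━━━━━━━
                                    
                                    
                                    
                                    


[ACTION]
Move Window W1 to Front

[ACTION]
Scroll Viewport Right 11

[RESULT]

      ┃Frank Wilson│Berlin│Active┃  
      ┃Bob Taylor  │London│Inacti┃  
      ┃Eve Jones   │London│Closed┃  
      ┃Hank Brown  │London│Inacti┃  
      ┃Carol Jones │NYC   │Active┃  
      ┃Grace Brown │NYC   │Pendin┃━━
      ┃Grace Wilson│NYC   │Closed┃  
      ┃Hank Taylor │NYC   │Inacti┃──
      ┃Alice Jones │Paris │Active┃il
      ┗━━━━━━━━━━━━━━━━━━━━━━━━━━┛──
                 ┃London│25.8 │frank
                 ┃Berlin│42.4 │hank2
                 ┃London│31.4 │alice
                 ┃London│24.1 │eve95
                 ┃NYC   │45.6 │dave9
                 ┃Tokyo │34.5 │bob70
                 ┃Tokyo │99.3 │bob64
                 ┃Sydney│46.0 │alice
                 ┗━━━━━━━━━━━━━━━━━━
                                    
                                    
                                    
                                    


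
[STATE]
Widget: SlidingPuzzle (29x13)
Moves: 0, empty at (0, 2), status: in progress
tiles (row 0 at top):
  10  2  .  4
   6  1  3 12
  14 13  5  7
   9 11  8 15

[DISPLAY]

┌────┬────┬────┬────┐        
│ 10 │  2 │    │  4 │        
├────┼────┼────┼────┤        
│  6 │  1 │  3 │ 12 │        
├────┼────┼────┼────┤        
│ 14 │ 13 │  5 │  7 │        
├────┼────┼────┼────┤        
│  9 │ 11 │  8 │ 15 │        
└────┴────┴────┴────┘        
Moves: 0                     
                             
                             
                             


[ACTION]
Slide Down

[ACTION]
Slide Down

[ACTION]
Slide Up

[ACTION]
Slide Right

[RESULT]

┌────┬────┬────┬────┐        
│ 10 │  2 │  3 │  4 │        
├────┼────┼────┼────┤        
│  6 │    │  1 │ 12 │        
├────┼────┼────┼────┤        
│ 14 │ 13 │  5 │  7 │        
├────┼────┼────┼────┤        
│  9 │ 11 │  8 │ 15 │        
└────┴────┴────┴────┘        
Moves: 2                     
                             
                             
                             


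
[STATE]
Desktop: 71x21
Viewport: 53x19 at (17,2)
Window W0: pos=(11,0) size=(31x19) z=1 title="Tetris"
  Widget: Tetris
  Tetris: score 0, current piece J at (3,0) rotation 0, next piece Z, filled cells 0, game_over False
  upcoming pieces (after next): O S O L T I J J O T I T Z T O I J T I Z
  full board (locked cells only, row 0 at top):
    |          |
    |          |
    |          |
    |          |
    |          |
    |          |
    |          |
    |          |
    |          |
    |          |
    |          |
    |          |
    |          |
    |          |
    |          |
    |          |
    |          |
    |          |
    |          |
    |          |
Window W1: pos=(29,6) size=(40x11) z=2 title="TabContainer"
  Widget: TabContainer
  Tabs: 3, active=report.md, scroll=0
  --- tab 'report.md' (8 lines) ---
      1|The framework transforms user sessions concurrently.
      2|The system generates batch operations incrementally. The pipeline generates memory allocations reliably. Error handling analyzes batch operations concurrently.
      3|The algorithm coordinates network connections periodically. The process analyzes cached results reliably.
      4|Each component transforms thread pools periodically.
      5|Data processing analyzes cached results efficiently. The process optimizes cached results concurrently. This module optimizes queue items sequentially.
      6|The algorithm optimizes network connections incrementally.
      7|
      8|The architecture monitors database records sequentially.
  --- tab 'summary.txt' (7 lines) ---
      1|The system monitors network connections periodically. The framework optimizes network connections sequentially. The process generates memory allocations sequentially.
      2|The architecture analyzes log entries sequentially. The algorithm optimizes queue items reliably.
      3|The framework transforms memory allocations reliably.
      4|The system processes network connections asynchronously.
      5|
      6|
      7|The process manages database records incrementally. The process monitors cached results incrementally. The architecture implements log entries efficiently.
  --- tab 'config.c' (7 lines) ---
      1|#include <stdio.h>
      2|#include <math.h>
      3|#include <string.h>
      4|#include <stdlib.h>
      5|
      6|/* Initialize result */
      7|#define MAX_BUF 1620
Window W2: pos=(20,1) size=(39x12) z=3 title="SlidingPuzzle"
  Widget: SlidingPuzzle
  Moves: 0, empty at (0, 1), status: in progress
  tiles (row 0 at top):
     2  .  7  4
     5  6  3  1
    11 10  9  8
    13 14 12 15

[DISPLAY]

───┃ SlidingPuzzle                       ┃           
   ┠─────────────────────────────────────┨           
   ┃┌────┬────┬────┬────┐                ┃           
   ┃│  2 │    │  7 │  4 │                ┃           
   ┃├────┼────┼────┼────┤                ┃━━━━━━━━━┓ 
   ┃│  5 │  6 │  3 │  1 │                ┃         ┃ 
   ┃├────┼────┼────┼────┤                ┃─────────┨ 
   ┃│ 11 │ 10 │  9 │  8 │                ┃nfig.c   ┃ 
   ┃├────┼────┼────┼────┤                ┃─────────┃ 
   ┃│ 13 │ 14 │ 12 │ 15 │                ┃ sessions┃ 
   ┗━━━━━━━━━━━━━━━━━━━━━━━━━━━━━━━━━━━━━┛erations ┃ 
     │      ┃The algorithm coordinates network conn┃ 
     │      ┃Each component transforms thread pools┃ 
     │      ┃Data processing analyzes cached result┃ 
     │      ┗━━━━━━━━━━━━━━━━━━━━━━━━━━━━━━━━━━━━━━┛ 
     │                  ┃                            
━━━━━━━━━━━━━━━━━━━━━━━━┛                            
                                                     
                                                     


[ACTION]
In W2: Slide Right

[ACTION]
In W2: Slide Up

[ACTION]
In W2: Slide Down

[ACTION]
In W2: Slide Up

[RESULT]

───┃ SlidingPuzzle                       ┃           
   ┠─────────────────────────────────────┨           
   ┃┌────┬────┬────┬────┐                ┃           
   ┃│  5 │  2 │  7 │  4 │                ┃           
   ┃├────┼────┼────┼────┤                ┃━━━━━━━━━┓ 
   ┃│    │  6 │  3 │  1 │                ┃         ┃ 
   ┃├────┼────┼────┼────┤                ┃─────────┨ 
   ┃│ 11 │ 10 │  9 │  8 │                ┃nfig.c   ┃ 
   ┃├────┼────┼────┼────┤                ┃─────────┃ 
   ┃│ 13 │ 14 │ 12 │ 15 │                ┃ sessions┃ 
   ┗━━━━━━━━━━━━━━━━━━━━━━━━━━━━━━━━━━━━━┛erations ┃ 
     │      ┃The algorithm coordinates network conn┃ 
     │      ┃Each component transforms thread pools┃ 
     │      ┃Data processing analyzes cached result┃ 
     │      ┗━━━━━━━━━━━━━━━━━━━━━━━━━━━━━━━━━━━━━━┛ 
     │                  ┃                            
━━━━━━━━━━━━━━━━━━━━━━━━┛                            
                                                     
                                                     


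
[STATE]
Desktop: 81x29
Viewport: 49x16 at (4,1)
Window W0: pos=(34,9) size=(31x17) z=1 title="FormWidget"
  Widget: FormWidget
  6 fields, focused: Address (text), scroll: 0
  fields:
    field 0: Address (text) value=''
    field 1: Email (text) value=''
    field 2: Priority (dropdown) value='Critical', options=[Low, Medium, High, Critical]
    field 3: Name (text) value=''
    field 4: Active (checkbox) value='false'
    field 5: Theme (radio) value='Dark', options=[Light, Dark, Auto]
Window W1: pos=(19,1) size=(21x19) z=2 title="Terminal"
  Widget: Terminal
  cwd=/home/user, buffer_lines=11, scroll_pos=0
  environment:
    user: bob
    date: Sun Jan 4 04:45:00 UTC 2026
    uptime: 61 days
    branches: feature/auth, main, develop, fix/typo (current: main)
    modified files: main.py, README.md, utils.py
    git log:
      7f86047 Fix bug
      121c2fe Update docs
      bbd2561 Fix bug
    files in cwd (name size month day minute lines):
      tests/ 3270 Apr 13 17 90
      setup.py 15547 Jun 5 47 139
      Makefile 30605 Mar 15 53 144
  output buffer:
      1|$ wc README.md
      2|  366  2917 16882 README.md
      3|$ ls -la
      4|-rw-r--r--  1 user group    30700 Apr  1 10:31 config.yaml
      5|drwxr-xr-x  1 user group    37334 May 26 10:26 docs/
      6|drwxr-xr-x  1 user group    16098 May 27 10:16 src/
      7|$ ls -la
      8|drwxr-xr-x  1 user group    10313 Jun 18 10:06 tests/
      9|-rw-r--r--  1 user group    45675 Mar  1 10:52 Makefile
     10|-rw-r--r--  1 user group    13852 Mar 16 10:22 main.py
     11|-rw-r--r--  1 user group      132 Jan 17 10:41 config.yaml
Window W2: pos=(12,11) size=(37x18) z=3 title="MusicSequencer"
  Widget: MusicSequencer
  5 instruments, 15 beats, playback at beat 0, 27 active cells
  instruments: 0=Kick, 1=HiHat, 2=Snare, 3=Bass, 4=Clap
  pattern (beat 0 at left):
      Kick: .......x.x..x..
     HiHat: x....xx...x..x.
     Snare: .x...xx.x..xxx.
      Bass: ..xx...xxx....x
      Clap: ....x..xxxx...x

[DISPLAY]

               ┏━━━━━━━━━━━━━━━━━━━┓             
               ┃ Terminal          ┃             
               ┠───────────────────┨             
               ┃$ wc README.md     ┃             
               ┃  366  2917 16882 R┃             
               ┃$ ls -la           ┃             
               ┃-rw-r--r--  1 user ┃             
               ┃drwxr-xr-x  1 user ┃             
               ┃drwxr-xr-x  1 user ┃━━━━━━━━━━━━━
               ┃$ ls -la           ┃Widget       
        ┏━━━━━━━━━━━━━━━━━━━━━━━━━━━━━━━━━━━┓────
        ┃ MusicSequencer                    ┃[   
        ┠───────────────────────────────────┨[   
        ┃      ▼12345678901234              ┃[Cri
        ┃  Kick·······█·█··█··              ┃[   
        ┃ HiHat█····██···█··█·              ┃[ ] 


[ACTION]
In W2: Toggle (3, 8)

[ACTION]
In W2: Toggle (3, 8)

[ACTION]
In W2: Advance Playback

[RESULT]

               ┏━━━━━━━━━━━━━━━━━━━┓             
               ┃ Terminal          ┃             
               ┠───────────────────┨             
               ┃$ wc README.md     ┃             
               ┃  366  2917 16882 R┃             
               ┃$ ls -la           ┃             
               ┃-rw-r--r--  1 user ┃             
               ┃drwxr-xr-x  1 user ┃             
               ┃drwxr-xr-x  1 user ┃━━━━━━━━━━━━━
               ┃$ ls -la           ┃Widget       
        ┏━━━━━━━━━━━━━━━━━━━━━━━━━━━━━━━━━━━┓────
        ┃ MusicSequencer                    ┃[   
        ┠───────────────────────────────────┨[   
        ┃      0▼2345678901234              ┃[Cri
        ┃  Kick·······█·█··█··              ┃[   
        ┃ HiHat█····██···█··█·              ┃[ ] 


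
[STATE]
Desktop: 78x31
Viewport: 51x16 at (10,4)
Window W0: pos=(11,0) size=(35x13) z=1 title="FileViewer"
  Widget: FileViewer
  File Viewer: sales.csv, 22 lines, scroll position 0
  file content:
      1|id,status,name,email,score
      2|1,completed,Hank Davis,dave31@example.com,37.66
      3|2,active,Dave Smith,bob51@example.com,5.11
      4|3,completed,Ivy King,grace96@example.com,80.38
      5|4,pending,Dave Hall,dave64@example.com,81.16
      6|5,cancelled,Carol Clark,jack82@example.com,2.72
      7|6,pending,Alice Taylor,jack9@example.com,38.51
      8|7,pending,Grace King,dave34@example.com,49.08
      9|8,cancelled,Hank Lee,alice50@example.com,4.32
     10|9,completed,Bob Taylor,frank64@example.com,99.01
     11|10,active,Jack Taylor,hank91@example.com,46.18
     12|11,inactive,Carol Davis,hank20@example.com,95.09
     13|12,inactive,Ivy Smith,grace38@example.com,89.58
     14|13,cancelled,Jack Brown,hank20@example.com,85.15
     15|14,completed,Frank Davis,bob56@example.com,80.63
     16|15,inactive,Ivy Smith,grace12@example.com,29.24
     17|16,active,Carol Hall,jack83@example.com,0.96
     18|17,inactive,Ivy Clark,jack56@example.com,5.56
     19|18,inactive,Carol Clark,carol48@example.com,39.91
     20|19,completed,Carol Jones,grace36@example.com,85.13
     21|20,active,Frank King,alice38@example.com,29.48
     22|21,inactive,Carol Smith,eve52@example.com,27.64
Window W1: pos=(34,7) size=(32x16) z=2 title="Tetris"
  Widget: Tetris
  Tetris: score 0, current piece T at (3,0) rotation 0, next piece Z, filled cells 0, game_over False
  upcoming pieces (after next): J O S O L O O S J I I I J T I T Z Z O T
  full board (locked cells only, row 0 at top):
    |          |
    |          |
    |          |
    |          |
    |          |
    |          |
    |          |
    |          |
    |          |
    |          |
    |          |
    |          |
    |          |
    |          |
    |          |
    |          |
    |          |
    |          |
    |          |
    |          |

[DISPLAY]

 ┃1,completed,Hank Davis,dave31@ex█┃               
 ┃2,active,Dave Smith,bob51@exampl░┃               
 ┃3,completed,Ivy King,grace96@exa░┃               
 ┃4,pending,Dave Hall,da┏━━━━━━━━━━━━━━━━━━━━━━━━━━
 ┃5,cancelled,Carol Clar┃ Tetris                   
 ┃6,pending,Alice Taylor┠──────────────────────────
 ┃7,pending,Grace King,d┃          │Next:          
 ┃8,cancelled,Hank Lee,a┃          │▓▓             
 ┗━━━━━━━━━━━━━━━━━━━━━━┃          │ ▓▓            
                        ┃          │               
                        ┃          │               
                        ┃          │               
                        ┃          │Score:         
                        ┃          │0              
                        ┃          │               
                        ┃          │               


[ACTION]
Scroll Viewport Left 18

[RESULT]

           ┃1,completed,Hank Davis,dave31@ex█┃     
           ┃2,active,Dave Smith,bob51@exampl░┃     
           ┃3,completed,Ivy King,grace96@exa░┃     
           ┃4,pending,Dave Hall,da┏━━━━━━━━━━━━━━━━
           ┃5,cancelled,Carol Clar┃ Tetris         
           ┃6,pending,Alice Taylor┠────────────────
           ┃7,pending,Grace King,d┃          │Next:
           ┃8,cancelled,Hank Lee,a┃          │▓▓   
           ┗━━━━━━━━━━━━━━━━━━━━━━┃          │ ▓▓  
                                  ┃          │     
                                  ┃          │     
                                  ┃          │     
                                  ┃          │Score
                                  ┃          │0    
                                  ┃          │     
                                  ┃          │     


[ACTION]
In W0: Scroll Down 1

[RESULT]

           ┃2,active,Dave Smith,bob51@exampl█┃     
           ┃3,completed,Ivy King,grace96@exa░┃     
           ┃4,pending,Dave Hall,dave64@examp░┃     
           ┃5,cancelled,Carol Clar┏━━━━━━━━━━━━━━━━
           ┃6,pending,Alice Taylor┃ Tetris         
           ┃7,pending,Grace King,d┠────────────────
           ┃8,cancelled,Hank Lee,a┃          │Next:
           ┃9,completed,Bob Taylor┃          │▓▓   
           ┗━━━━━━━━━━━━━━━━━━━━━━┃          │ ▓▓  
                                  ┃          │     
                                  ┃          │     
                                  ┃          │     
                                  ┃          │Score
                                  ┃          │0    
                                  ┃          │     
                                  ┃          │     


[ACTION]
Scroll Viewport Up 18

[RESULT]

           ┏━━━━━━━━━━━━━━━━━━━━━━━━━━━━━━━━━┓     
           ┃ FileViewer                      ┃     
           ┠─────────────────────────────────┨     
           ┃1,completed,Hank Davis,dave31@ex▲┃     
           ┃2,active,Dave Smith,bob51@exampl█┃     
           ┃3,completed,Ivy King,grace96@exa░┃     
           ┃4,pending,Dave Hall,dave64@examp░┃     
           ┃5,cancelled,Carol Clar┏━━━━━━━━━━━━━━━━
           ┃6,pending,Alice Taylor┃ Tetris         
           ┃7,pending,Grace King,d┠────────────────
           ┃8,cancelled,Hank Lee,a┃          │Next:
           ┃9,completed,Bob Taylor┃          │▓▓   
           ┗━━━━━━━━━━━━━━━━━━━━━━┃          │ ▓▓  
                                  ┃          │     
                                  ┃          │     
                                  ┃          │     


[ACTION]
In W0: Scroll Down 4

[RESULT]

           ┏━━━━━━━━━━━━━━━━━━━━━━━━━━━━━━━━━┓     
           ┃ FileViewer                      ┃     
           ┠─────────────────────────────────┨     
           ┃5,cancelled,Carol Clark,jack82@e▲┃     
           ┃6,pending,Alice Taylor,jack9@exa░┃     
           ┃7,pending,Grace King,dave34@exam░┃     
           ┃8,cancelled,Hank Lee,alice50@exa█┃     
           ┃9,completed,Bob Taylor┏━━━━━━━━━━━━━━━━
           ┃10,active,Jack Taylor,┃ Tetris         
           ┃11,inactive,Carol Davi┠────────────────
           ┃12,inactive,Ivy Smith,┃          │Next:
           ┃13,cancelled,Jack Brow┃          │▓▓   
           ┗━━━━━━━━━━━━━━━━━━━━━━┃          │ ▓▓  
                                  ┃          │     
                                  ┃          │     
                                  ┃          │     
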